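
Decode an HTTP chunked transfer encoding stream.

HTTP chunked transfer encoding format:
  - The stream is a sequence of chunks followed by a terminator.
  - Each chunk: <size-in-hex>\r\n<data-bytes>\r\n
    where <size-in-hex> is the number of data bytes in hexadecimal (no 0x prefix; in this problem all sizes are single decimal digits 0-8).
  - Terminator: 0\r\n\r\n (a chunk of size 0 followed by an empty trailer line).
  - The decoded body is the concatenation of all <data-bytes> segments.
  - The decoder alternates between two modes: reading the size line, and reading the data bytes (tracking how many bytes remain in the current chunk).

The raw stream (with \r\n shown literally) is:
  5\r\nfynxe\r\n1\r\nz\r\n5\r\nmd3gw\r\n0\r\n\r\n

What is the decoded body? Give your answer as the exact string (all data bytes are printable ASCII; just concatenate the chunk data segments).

Chunk 1: stream[0..1]='5' size=0x5=5, data at stream[3..8]='fynxe' -> body[0..5], body so far='fynxe'
Chunk 2: stream[10..11]='1' size=0x1=1, data at stream[13..14]='z' -> body[5..6], body so far='fynxez'
Chunk 3: stream[16..17]='5' size=0x5=5, data at stream[19..24]='md3gw' -> body[6..11], body so far='fynxezmd3gw'
Chunk 4: stream[26..27]='0' size=0 (terminator). Final body='fynxezmd3gw' (11 bytes)

Answer: fynxezmd3gw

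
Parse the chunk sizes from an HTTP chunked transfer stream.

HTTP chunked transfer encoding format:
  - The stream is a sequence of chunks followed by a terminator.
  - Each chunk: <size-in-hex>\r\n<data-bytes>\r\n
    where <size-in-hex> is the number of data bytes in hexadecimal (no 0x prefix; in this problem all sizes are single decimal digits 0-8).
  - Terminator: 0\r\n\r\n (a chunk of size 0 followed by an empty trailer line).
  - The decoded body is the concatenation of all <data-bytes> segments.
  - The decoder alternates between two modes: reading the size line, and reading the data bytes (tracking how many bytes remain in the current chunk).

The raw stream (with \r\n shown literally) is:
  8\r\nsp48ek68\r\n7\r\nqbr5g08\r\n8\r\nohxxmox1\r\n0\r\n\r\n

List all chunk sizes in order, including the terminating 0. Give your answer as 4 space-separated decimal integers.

Chunk 1: stream[0..1]='8' size=0x8=8, data at stream[3..11]='sp48ek68' -> body[0..8], body so far='sp48ek68'
Chunk 2: stream[13..14]='7' size=0x7=7, data at stream[16..23]='qbr5g08' -> body[8..15], body so far='sp48ek68qbr5g08'
Chunk 3: stream[25..26]='8' size=0x8=8, data at stream[28..36]='ohxxmox1' -> body[15..23], body so far='sp48ek68qbr5g08ohxxmox1'
Chunk 4: stream[38..39]='0' size=0 (terminator). Final body='sp48ek68qbr5g08ohxxmox1' (23 bytes)

Answer: 8 7 8 0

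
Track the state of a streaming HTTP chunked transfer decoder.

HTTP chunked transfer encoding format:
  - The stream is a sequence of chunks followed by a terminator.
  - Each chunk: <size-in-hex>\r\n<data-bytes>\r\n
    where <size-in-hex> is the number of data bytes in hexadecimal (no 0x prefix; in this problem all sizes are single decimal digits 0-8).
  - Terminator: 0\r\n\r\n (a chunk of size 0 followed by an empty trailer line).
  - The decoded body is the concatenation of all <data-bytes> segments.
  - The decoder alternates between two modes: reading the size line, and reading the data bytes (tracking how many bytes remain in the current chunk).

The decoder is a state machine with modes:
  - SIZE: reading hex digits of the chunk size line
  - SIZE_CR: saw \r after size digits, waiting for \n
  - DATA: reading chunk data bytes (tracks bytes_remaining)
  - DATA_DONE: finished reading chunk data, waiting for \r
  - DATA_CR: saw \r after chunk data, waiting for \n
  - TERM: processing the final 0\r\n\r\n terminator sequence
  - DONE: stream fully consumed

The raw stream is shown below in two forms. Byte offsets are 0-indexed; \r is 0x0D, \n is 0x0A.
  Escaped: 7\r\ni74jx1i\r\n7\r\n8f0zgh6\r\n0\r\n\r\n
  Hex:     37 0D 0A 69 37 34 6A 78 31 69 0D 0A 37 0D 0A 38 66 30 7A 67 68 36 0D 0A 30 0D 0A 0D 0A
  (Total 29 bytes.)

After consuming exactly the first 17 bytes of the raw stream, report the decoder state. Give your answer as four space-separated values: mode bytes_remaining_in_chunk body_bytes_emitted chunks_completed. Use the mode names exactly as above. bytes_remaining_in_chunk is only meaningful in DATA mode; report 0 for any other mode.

Byte 0 = '7': mode=SIZE remaining=0 emitted=0 chunks_done=0
Byte 1 = 0x0D: mode=SIZE_CR remaining=0 emitted=0 chunks_done=0
Byte 2 = 0x0A: mode=DATA remaining=7 emitted=0 chunks_done=0
Byte 3 = 'i': mode=DATA remaining=6 emitted=1 chunks_done=0
Byte 4 = '7': mode=DATA remaining=5 emitted=2 chunks_done=0
Byte 5 = '4': mode=DATA remaining=4 emitted=3 chunks_done=0
Byte 6 = 'j': mode=DATA remaining=3 emitted=4 chunks_done=0
Byte 7 = 'x': mode=DATA remaining=2 emitted=5 chunks_done=0
Byte 8 = '1': mode=DATA remaining=1 emitted=6 chunks_done=0
Byte 9 = 'i': mode=DATA_DONE remaining=0 emitted=7 chunks_done=0
Byte 10 = 0x0D: mode=DATA_CR remaining=0 emitted=7 chunks_done=0
Byte 11 = 0x0A: mode=SIZE remaining=0 emitted=7 chunks_done=1
Byte 12 = '7': mode=SIZE remaining=0 emitted=7 chunks_done=1
Byte 13 = 0x0D: mode=SIZE_CR remaining=0 emitted=7 chunks_done=1
Byte 14 = 0x0A: mode=DATA remaining=7 emitted=7 chunks_done=1
Byte 15 = '8': mode=DATA remaining=6 emitted=8 chunks_done=1
Byte 16 = 'f': mode=DATA remaining=5 emitted=9 chunks_done=1

Answer: DATA 5 9 1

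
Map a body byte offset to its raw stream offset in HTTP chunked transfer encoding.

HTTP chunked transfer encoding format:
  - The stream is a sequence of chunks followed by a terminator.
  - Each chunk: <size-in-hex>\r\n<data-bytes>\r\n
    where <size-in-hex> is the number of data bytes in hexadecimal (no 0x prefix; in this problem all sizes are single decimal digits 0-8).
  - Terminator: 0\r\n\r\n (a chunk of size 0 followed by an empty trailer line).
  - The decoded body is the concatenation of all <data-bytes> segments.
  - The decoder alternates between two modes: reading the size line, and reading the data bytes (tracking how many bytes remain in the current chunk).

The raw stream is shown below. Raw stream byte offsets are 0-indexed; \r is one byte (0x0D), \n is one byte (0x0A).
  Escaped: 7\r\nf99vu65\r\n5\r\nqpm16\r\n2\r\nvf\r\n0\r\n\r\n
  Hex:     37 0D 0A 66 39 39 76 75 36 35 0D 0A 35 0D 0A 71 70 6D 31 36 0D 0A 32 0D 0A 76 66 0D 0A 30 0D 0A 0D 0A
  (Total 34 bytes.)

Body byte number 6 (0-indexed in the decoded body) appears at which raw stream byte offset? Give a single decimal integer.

Answer: 9

Derivation:
Chunk 1: stream[0..1]='7' size=0x7=7, data at stream[3..10]='f99vu65' -> body[0..7], body so far='f99vu65'
Chunk 2: stream[12..13]='5' size=0x5=5, data at stream[15..20]='qpm16' -> body[7..12], body so far='f99vu65qpm16'
Chunk 3: stream[22..23]='2' size=0x2=2, data at stream[25..27]='vf' -> body[12..14], body so far='f99vu65qpm16vf'
Chunk 4: stream[29..30]='0' size=0 (terminator). Final body='f99vu65qpm16vf' (14 bytes)
Body byte 6 at stream offset 9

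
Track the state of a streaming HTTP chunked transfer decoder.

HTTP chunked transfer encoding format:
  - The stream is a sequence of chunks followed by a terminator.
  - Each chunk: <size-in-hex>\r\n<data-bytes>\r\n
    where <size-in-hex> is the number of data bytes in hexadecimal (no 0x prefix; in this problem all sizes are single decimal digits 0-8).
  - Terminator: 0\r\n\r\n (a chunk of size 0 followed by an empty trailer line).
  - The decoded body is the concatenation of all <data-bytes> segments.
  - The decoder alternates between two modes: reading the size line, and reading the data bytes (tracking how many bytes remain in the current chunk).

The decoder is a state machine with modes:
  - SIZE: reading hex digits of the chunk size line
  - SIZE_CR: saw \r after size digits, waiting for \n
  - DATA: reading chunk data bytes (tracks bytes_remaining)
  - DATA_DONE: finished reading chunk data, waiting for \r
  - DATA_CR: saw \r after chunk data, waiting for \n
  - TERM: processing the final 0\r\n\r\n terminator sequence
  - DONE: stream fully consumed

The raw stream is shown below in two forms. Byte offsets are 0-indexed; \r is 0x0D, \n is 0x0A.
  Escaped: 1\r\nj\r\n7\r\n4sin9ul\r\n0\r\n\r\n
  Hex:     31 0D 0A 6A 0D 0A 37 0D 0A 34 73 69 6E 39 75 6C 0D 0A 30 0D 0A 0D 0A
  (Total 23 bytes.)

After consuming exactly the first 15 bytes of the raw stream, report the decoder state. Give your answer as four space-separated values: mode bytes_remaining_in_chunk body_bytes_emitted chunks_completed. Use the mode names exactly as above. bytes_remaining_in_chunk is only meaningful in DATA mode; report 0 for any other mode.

Answer: DATA 1 7 1

Derivation:
Byte 0 = '1': mode=SIZE remaining=0 emitted=0 chunks_done=0
Byte 1 = 0x0D: mode=SIZE_CR remaining=0 emitted=0 chunks_done=0
Byte 2 = 0x0A: mode=DATA remaining=1 emitted=0 chunks_done=0
Byte 3 = 'j': mode=DATA_DONE remaining=0 emitted=1 chunks_done=0
Byte 4 = 0x0D: mode=DATA_CR remaining=0 emitted=1 chunks_done=0
Byte 5 = 0x0A: mode=SIZE remaining=0 emitted=1 chunks_done=1
Byte 6 = '7': mode=SIZE remaining=0 emitted=1 chunks_done=1
Byte 7 = 0x0D: mode=SIZE_CR remaining=0 emitted=1 chunks_done=1
Byte 8 = 0x0A: mode=DATA remaining=7 emitted=1 chunks_done=1
Byte 9 = '4': mode=DATA remaining=6 emitted=2 chunks_done=1
Byte 10 = 's': mode=DATA remaining=5 emitted=3 chunks_done=1
Byte 11 = 'i': mode=DATA remaining=4 emitted=4 chunks_done=1
Byte 12 = 'n': mode=DATA remaining=3 emitted=5 chunks_done=1
Byte 13 = '9': mode=DATA remaining=2 emitted=6 chunks_done=1
Byte 14 = 'u': mode=DATA remaining=1 emitted=7 chunks_done=1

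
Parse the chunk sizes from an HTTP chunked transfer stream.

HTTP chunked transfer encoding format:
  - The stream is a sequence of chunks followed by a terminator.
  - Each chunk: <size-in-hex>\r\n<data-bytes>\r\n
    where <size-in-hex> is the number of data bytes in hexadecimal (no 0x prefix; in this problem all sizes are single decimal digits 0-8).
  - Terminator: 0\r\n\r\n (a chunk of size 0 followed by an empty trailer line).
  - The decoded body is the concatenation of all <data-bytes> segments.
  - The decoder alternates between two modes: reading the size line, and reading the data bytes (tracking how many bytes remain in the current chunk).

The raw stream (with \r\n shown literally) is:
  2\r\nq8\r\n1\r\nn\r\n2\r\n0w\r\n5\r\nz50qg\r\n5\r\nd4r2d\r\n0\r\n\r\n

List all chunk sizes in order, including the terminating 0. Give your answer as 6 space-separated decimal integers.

Answer: 2 1 2 5 5 0

Derivation:
Chunk 1: stream[0..1]='2' size=0x2=2, data at stream[3..5]='q8' -> body[0..2], body so far='q8'
Chunk 2: stream[7..8]='1' size=0x1=1, data at stream[10..11]='n' -> body[2..3], body so far='q8n'
Chunk 3: stream[13..14]='2' size=0x2=2, data at stream[16..18]='0w' -> body[3..5], body so far='q8n0w'
Chunk 4: stream[20..21]='5' size=0x5=5, data at stream[23..28]='z50qg' -> body[5..10], body so far='q8n0wz50qg'
Chunk 5: stream[30..31]='5' size=0x5=5, data at stream[33..38]='d4r2d' -> body[10..15], body so far='q8n0wz50qgd4r2d'
Chunk 6: stream[40..41]='0' size=0 (terminator). Final body='q8n0wz50qgd4r2d' (15 bytes)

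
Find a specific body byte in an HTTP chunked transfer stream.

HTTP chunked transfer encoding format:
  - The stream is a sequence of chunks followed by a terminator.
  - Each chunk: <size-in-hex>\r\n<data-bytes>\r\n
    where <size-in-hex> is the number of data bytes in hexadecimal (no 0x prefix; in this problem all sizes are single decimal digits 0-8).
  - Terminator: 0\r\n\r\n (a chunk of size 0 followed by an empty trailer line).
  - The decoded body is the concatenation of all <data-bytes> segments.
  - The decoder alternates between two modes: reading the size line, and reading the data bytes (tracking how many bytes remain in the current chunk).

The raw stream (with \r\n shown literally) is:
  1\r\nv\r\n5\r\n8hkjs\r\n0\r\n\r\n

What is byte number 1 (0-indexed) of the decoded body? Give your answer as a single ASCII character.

Chunk 1: stream[0..1]='1' size=0x1=1, data at stream[3..4]='v' -> body[0..1], body so far='v'
Chunk 2: stream[6..7]='5' size=0x5=5, data at stream[9..14]='8hkjs' -> body[1..6], body so far='v8hkjs'
Chunk 3: stream[16..17]='0' size=0 (terminator). Final body='v8hkjs' (6 bytes)
Body byte 1 = '8'

Answer: 8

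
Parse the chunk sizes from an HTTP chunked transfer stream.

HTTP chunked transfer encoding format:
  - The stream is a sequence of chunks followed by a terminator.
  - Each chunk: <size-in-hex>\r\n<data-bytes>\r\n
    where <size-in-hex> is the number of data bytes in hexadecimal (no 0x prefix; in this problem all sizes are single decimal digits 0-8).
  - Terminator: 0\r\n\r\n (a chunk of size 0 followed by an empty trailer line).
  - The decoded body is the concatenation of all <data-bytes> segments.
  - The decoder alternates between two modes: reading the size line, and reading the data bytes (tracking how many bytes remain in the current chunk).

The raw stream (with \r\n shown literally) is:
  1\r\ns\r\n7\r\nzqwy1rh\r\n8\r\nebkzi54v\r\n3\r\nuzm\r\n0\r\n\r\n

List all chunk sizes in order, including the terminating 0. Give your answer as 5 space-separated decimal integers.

Answer: 1 7 8 3 0

Derivation:
Chunk 1: stream[0..1]='1' size=0x1=1, data at stream[3..4]='s' -> body[0..1], body so far='s'
Chunk 2: stream[6..7]='7' size=0x7=7, data at stream[9..16]='zqwy1rh' -> body[1..8], body so far='szqwy1rh'
Chunk 3: stream[18..19]='8' size=0x8=8, data at stream[21..29]='ebkzi54v' -> body[8..16], body so far='szqwy1rhebkzi54v'
Chunk 4: stream[31..32]='3' size=0x3=3, data at stream[34..37]='uzm' -> body[16..19], body so far='szqwy1rhebkzi54vuzm'
Chunk 5: stream[39..40]='0' size=0 (terminator). Final body='szqwy1rhebkzi54vuzm' (19 bytes)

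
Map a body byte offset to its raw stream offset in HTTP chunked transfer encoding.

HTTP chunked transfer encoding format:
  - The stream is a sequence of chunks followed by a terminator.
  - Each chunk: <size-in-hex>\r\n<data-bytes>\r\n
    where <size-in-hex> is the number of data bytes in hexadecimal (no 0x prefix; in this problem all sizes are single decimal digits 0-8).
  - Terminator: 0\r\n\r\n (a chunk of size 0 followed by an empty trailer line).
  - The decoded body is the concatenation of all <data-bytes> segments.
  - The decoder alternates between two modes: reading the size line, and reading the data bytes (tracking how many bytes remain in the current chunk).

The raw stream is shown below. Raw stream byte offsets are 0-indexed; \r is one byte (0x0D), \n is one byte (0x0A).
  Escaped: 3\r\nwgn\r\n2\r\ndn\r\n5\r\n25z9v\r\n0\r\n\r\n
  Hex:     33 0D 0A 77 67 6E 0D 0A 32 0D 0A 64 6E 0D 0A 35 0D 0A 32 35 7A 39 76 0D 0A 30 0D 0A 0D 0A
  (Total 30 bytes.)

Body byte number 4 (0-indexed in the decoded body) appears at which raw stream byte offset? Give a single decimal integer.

Answer: 12

Derivation:
Chunk 1: stream[0..1]='3' size=0x3=3, data at stream[3..6]='wgn' -> body[0..3], body so far='wgn'
Chunk 2: stream[8..9]='2' size=0x2=2, data at stream[11..13]='dn' -> body[3..5], body so far='wgndn'
Chunk 3: stream[15..16]='5' size=0x5=5, data at stream[18..23]='25z9v' -> body[5..10], body so far='wgndn25z9v'
Chunk 4: stream[25..26]='0' size=0 (terminator). Final body='wgndn25z9v' (10 bytes)
Body byte 4 at stream offset 12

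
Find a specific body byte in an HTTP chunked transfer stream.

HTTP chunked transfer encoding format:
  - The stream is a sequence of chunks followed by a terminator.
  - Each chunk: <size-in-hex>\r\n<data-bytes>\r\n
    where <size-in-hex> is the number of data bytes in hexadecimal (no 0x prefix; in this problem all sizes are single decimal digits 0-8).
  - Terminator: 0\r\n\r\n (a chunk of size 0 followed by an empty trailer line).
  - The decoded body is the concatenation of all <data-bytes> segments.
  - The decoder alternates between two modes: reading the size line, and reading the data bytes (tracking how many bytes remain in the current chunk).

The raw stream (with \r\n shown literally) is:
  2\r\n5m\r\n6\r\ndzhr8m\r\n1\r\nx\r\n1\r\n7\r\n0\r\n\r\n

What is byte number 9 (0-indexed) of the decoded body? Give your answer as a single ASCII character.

Chunk 1: stream[0..1]='2' size=0x2=2, data at stream[3..5]='5m' -> body[0..2], body so far='5m'
Chunk 2: stream[7..8]='6' size=0x6=6, data at stream[10..16]='dzhr8m' -> body[2..8], body so far='5mdzhr8m'
Chunk 3: stream[18..19]='1' size=0x1=1, data at stream[21..22]='x' -> body[8..9], body so far='5mdzhr8mx'
Chunk 4: stream[24..25]='1' size=0x1=1, data at stream[27..28]='7' -> body[9..10], body so far='5mdzhr8mx7'
Chunk 5: stream[30..31]='0' size=0 (terminator). Final body='5mdzhr8mx7' (10 bytes)
Body byte 9 = '7'

Answer: 7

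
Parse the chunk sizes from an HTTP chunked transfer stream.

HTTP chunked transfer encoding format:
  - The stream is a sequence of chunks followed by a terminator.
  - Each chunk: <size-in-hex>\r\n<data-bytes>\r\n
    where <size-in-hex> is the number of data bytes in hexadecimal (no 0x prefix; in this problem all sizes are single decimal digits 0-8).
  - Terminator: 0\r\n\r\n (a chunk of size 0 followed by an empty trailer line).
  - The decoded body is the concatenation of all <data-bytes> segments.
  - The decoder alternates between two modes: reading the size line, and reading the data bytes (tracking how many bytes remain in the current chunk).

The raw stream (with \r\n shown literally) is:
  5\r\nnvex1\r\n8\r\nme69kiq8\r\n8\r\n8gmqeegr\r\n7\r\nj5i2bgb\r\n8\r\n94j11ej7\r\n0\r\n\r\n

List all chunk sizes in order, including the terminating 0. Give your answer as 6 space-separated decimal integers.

Answer: 5 8 8 7 8 0

Derivation:
Chunk 1: stream[0..1]='5' size=0x5=5, data at stream[3..8]='nvex1' -> body[0..5], body so far='nvex1'
Chunk 2: stream[10..11]='8' size=0x8=8, data at stream[13..21]='me69kiq8' -> body[5..13], body so far='nvex1me69kiq8'
Chunk 3: stream[23..24]='8' size=0x8=8, data at stream[26..34]='8gmqeegr' -> body[13..21], body so far='nvex1me69kiq88gmqeegr'
Chunk 4: stream[36..37]='7' size=0x7=7, data at stream[39..46]='j5i2bgb' -> body[21..28], body so far='nvex1me69kiq88gmqeegrj5i2bgb'
Chunk 5: stream[48..49]='8' size=0x8=8, data at stream[51..59]='94j11ej7' -> body[28..36], body so far='nvex1me69kiq88gmqeegrj5i2bgb94j11ej7'
Chunk 6: stream[61..62]='0' size=0 (terminator). Final body='nvex1me69kiq88gmqeegrj5i2bgb94j11ej7' (36 bytes)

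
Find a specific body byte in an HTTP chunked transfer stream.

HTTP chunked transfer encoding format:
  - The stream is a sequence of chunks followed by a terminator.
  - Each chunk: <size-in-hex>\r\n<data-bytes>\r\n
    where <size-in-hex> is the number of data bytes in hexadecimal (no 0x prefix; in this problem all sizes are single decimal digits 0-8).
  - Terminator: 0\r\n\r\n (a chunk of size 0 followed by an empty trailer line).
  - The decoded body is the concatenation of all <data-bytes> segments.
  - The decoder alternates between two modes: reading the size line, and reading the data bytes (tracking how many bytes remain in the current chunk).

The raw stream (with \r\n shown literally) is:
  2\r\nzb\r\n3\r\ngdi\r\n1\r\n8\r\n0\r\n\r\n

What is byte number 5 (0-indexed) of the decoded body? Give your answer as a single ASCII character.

Chunk 1: stream[0..1]='2' size=0x2=2, data at stream[3..5]='zb' -> body[0..2], body so far='zb'
Chunk 2: stream[7..8]='3' size=0x3=3, data at stream[10..13]='gdi' -> body[2..5], body so far='zbgdi'
Chunk 3: stream[15..16]='1' size=0x1=1, data at stream[18..19]='8' -> body[5..6], body so far='zbgdi8'
Chunk 4: stream[21..22]='0' size=0 (terminator). Final body='zbgdi8' (6 bytes)
Body byte 5 = '8'

Answer: 8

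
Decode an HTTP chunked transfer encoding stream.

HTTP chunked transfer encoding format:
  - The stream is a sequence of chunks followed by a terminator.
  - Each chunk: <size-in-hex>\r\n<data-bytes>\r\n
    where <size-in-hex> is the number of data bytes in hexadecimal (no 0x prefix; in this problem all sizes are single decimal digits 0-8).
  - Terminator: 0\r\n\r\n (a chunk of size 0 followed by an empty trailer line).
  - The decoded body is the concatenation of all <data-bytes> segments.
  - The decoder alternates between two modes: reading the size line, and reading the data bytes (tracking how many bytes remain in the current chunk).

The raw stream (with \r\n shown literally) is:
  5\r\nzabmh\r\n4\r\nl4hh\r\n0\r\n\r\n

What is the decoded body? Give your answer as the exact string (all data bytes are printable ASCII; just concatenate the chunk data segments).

Answer: zabmhl4hh

Derivation:
Chunk 1: stream[0..1]='5' size=0x5=5, data at stream[3..8]='zabmh' -> body[0..5], body so far='zabmh'
Chunk 2: stream[10..11]='4' size=0x4=4, data at stream[13..17]='l4hh' -> body[5..9], body so far='zabmhl4hh'
Chunk 3: stream[19..20]='0' size=0 (terminator). Final body='zabmhl4hh' (9 bytes)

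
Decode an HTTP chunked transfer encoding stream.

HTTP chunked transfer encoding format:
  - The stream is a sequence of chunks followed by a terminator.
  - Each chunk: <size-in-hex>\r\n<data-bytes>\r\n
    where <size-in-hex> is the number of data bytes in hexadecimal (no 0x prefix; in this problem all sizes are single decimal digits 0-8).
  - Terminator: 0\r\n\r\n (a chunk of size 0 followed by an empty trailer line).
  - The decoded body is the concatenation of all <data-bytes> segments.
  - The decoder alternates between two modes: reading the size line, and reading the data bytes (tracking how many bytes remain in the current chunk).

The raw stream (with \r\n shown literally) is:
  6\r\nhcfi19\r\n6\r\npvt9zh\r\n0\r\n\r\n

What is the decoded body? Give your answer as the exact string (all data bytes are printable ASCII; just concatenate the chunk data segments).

Chunk 1: stream[0..1]='6' size=0x6=6, data at stream[3..9]='hcfi19' -> body[0..6], body so far='hcfi19'
Chunk 2: stream[11..12]='6' size=0x6=6, data at stream[14..20]='pvt9zh' -> body[6..12], body so far='hcfi19pvt9zh'
Chunk 3: stream[22..23]='0' size=0 (terminator). Final body='hcfi19pvt9zh' (12 bytes)

Answer: hcfi19pvt9zh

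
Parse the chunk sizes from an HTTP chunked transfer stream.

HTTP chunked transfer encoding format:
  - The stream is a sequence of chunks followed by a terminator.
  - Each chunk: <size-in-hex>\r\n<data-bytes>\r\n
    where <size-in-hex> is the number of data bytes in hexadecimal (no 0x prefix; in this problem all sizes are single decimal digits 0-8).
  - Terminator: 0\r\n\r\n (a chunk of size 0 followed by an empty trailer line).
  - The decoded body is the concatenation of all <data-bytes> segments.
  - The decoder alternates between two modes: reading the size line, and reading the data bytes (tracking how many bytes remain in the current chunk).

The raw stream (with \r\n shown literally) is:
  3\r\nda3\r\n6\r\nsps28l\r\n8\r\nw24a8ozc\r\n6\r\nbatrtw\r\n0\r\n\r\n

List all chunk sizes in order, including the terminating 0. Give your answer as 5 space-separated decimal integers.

Chunk 1: stream[0..1]='3' size=0x3=3, data at stream[3..6]='da3' -> body[0..3], body so far='da3'
Chunk 2: stream[8..9]='6' size=0x6=6, data at stream[11..17]='sps28l' -> body[3..9], body so far='da3sps28l'
Chunk 3: stream[19..20]='8' size=0x8=8, data at stream[22..30]='w24a8ozc' -> body[9..17], body so far='da3sps28lw24a8ozc'
Chunk 4: stream[32..33]='6' size=0x6=6, data at stream[35..41]='batrtw' -> body[17..23], body so far='da3sps28lw24a8ozcbatrtw'
Chunk 5: stream[43..44]='0' size=0 (terminator). Final body='da3sps28lw24a8ozcbatrtw' (23 bytes)

Answer: 3 6 8 6 0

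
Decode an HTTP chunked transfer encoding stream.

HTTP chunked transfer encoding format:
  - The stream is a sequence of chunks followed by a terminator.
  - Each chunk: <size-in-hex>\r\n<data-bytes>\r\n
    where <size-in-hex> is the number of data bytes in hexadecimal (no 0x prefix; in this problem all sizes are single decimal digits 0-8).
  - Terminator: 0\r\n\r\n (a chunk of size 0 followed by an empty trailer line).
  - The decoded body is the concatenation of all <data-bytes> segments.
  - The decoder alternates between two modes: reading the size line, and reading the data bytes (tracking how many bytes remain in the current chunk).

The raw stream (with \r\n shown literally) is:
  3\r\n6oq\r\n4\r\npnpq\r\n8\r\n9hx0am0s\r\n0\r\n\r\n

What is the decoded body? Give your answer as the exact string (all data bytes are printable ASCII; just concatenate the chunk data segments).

Chunk 1: stream[0..1]='3' size=0x3=3, data at stream[3..6]='6oq' -> body[0..3], body so far='6oq'
Chunk 2: stream[8..9]='4' size=0x4=4, data at stream[11..15]='pnpq' -> body[3..7], body so far='6oqpnpq'
Chunk 3: stream[17..18]='8' size=0x8=8, data at stream[20..28]='9hx0am0s' -> body[7..15], body so far='6oqpnpq9hx0am0s'
Chunk 4: stream[30..31]='0' size=0 (terminator). Final body='6oqpnpq9hx0am0s' (15 bytes)

Answer: 6oqpnpq9hx0am0s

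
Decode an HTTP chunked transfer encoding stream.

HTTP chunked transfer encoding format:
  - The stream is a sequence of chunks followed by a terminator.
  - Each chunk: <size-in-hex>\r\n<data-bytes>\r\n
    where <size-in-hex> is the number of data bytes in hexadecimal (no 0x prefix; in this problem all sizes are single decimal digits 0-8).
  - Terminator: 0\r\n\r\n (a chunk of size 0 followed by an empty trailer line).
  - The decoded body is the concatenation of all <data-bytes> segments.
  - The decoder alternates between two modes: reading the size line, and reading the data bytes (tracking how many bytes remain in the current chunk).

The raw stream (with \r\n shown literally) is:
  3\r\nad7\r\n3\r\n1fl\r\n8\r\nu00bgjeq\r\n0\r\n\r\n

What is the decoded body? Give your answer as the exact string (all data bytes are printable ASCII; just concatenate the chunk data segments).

Chunk 1: stream[0..1]='3' size=0x3=3, data at stream[3..6]='ad7' -> body[0..3], body so far='ad7'
Chunk 2: stream[8..9]='3' size=0x3=3, data at stream[11..14]='1fl' -> body[3..6], body so far='ad71fl'
Chunk 3: stream[16..17]='8' size=0x8=8, data at stream[19..27]='u00bgjeq' -> body[6..14], body so far='ad71flu00bgjeq'
Chunk 4: stream[29..30]='0' size=0 (terminator). Final body='ad71flu00bgjeq' (14 bytes)

Answer: ad71flu00bgjeq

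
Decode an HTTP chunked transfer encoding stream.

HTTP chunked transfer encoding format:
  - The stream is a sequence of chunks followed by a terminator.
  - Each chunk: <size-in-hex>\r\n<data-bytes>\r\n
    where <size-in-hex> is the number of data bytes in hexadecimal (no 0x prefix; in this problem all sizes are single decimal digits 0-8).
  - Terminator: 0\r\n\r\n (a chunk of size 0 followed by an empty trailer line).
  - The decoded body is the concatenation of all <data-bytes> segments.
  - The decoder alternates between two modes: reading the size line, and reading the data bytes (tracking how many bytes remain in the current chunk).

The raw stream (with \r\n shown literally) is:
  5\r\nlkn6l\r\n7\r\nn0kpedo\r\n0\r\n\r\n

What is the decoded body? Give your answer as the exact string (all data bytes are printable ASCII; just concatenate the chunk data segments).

Chunk 1: stream[0..1]='5' size=0x5=5, data at stream[3..8]='lkn6l' -> body[0..5], body so far='lkn6l'
Chunk 2: stream[10..11]='7' size=0x7=7, data at stream[13..20]='n0kpedo' -> body[5..12], body so far='lkn6ln0kpedo'
Chunk 3: stream[22..23]='0' size=0 (terminator). Final body='lkn6ln0kpedo' (12 bytes)

Answer: lkn6ln0kpedo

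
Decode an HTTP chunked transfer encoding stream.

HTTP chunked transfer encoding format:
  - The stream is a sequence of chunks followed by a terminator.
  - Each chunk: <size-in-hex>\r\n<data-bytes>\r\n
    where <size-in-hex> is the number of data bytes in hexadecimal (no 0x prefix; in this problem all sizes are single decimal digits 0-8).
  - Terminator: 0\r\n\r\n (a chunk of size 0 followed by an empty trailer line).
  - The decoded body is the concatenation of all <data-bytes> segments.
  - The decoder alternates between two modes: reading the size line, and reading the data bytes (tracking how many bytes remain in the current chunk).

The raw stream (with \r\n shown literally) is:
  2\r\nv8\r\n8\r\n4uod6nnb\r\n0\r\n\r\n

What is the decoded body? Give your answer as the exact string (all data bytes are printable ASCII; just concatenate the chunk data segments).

Chunk 1: stream[0..1]='2' size=0x2=2, data at stream[3..5]='v8' -> body[0..2], body so far='v8'
Chunk 2: stream[7..8]='8' size=0x8=8, data at stream[10..18]='4uod6nnb' -> body[2..10], body so far='v84uod6nnb'
Chunk 3: stream[20..21]='0' size=0 (terminator). Final body='v84uod6nnb' (10 bytes)

Answer: v84uod6nnb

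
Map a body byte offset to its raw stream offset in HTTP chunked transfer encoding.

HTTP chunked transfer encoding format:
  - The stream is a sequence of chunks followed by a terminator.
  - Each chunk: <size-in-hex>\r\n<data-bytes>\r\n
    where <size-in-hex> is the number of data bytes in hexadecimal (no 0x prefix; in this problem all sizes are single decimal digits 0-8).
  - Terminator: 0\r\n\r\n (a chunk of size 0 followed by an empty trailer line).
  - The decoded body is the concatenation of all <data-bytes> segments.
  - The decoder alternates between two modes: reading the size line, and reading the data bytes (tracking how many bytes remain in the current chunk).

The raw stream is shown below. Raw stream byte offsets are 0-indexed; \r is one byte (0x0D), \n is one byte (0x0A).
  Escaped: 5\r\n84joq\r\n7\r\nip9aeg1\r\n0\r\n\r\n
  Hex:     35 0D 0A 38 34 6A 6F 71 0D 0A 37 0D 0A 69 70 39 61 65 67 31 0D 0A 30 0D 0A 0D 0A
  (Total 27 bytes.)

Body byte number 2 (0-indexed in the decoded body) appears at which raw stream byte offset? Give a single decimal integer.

Answer: 5

Derivation:
Chunk 1: stream[0..1]='5' size=0x5=5, data at stream[3..8]='84joq' -> body[0..5], body so far='84joq'
Chunk 2: stream[10..11]='7' size=0x7=7, data at stream[13..20]='ip9aeg1' -> body[5..12], body so far='84joqip9aeg1'
Chunk 3: stream[22..23]='0' size=0 (terminator). Final body='84joqip9aeg1' (12 bytes)
Body byte 2 at stream offset 5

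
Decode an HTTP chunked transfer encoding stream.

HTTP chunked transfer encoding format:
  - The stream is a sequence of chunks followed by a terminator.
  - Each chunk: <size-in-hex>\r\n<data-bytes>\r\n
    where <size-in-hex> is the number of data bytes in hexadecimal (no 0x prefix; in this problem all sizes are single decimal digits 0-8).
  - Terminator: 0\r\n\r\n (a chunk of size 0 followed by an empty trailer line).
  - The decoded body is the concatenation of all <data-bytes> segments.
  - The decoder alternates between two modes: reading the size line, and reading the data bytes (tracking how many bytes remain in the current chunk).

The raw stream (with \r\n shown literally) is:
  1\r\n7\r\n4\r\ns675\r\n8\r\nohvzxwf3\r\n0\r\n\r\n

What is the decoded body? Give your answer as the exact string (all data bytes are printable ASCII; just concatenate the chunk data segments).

Answer: 7s675ohvzxwf3

Derivation:
Chunk 1: stream[0..1]='1' size=0x1=1, data at stream[3..4]='7' -> body[0..1], body so far='7'
Chunk 2: stream[6..7]='4' size=0x4=4, data at stream[9..13]='s675' -> body[1..5], body so far='7s675'
Chunk 3: stream[15..16]='8' size=0x8=8, data at stream[18..26]='ohvzxwf3' -> body[5..13], body so far='7s675ohvzxwf3'
Chunk 4: stream[28..29]='0' size=0 (terminator). Final body='7s675ohvzxwf3' (13 bytes)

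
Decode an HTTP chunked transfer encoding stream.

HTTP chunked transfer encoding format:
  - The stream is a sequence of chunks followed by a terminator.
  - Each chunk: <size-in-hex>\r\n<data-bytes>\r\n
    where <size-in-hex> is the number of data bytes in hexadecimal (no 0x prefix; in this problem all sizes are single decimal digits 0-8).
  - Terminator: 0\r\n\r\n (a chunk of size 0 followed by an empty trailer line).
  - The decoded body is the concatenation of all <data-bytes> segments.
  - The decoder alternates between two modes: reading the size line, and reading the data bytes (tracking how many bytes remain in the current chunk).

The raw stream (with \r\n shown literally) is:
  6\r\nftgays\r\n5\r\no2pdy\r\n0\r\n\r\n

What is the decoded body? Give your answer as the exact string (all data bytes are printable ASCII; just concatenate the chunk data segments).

Answer: ftgayso2pdy

Derivation:
Chunk 1: stream[0..1]='6' size=0x6=6, data at stream[3..9]='ftgays' -> body[0..6], body so far='ftgays'
Chunk 2: stream[11..12]='5' size=0x5=5, data at stream[14..19]='o2pdy' -> body[6..11], body so far='ftgayso2pdy'
Chunk 3: stream[21..22]='0' size=0 (terminator). Final body='ftgayso2pdy' (11 bytes)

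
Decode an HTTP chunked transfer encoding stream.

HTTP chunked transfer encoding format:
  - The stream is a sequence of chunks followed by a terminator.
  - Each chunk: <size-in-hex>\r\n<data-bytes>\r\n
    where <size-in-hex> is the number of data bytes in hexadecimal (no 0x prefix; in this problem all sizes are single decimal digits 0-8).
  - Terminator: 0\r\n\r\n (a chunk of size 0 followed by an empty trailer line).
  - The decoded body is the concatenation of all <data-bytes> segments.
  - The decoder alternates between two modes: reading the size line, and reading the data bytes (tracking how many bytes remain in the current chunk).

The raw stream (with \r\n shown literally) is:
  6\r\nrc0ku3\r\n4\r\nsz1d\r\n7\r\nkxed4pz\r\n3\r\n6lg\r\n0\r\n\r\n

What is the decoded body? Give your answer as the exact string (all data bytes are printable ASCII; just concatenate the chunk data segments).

Answer: rc0ku3sz1dkxed4pz6lg

Derivation:
Chunk 1: stream[0..1]='6' size=0x6=6, data at stream[3..9]='rc0ku3' -> body[0..6], body so far='rc0ku3'
Chunk 2: stream[11..12]='4' size=0x4=4, data at stream[14..18]='sz1d' -> body[6..10], body so far='rc0ku3sz1d'
Chunk 3: stream[20..21]='7' size=0x7=7, data at stream[23..30]='kxed4pz' -> body[10..17], body so far='rc0ku3sz1dkxed4pz'
Chunk 4: stream[32..33]='3' size=0x3=3, data at stream[35..38]='6lg' -> body[17..20], body so far='rc0ku3sz1dkxed4pz6lg'
Chunk 5: stream[40..41]='0' size=0 (terminator). Final body='rc0ku3sz1dkxed4pz6lg' (20 bytes)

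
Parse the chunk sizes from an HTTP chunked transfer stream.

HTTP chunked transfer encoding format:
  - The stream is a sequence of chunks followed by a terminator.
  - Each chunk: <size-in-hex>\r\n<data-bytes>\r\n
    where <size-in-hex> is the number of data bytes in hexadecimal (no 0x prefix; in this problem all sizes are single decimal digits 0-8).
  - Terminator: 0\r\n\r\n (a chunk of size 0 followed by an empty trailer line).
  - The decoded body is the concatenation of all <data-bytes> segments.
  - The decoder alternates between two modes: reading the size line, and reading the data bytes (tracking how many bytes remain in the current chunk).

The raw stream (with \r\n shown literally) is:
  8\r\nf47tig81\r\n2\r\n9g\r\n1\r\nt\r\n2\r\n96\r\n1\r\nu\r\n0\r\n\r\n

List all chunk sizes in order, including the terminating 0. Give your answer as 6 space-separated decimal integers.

Answer: 8 2 1 2 1 0

Derivation:
Chunk 1: stream[0..1]='8' size=0x8=8, data at stream[3..11]='f47tig81' -> body[0..8], body so far='f47tig81'
Chunk 2: stream[13..14]='2' size=0x2=2, data at stream[16..18]='9g' -> body[8..10], body so far='f47tig819g'
Chunk 3: stream[20..21]='1' size=0x1=1, data at stream[23..24]='t' -> body[10..11], body so far='f47tig819gt'
Chunk 4: stream[26..27]='2' size=0x2=2, data at stream[29..31]='96' -> body[11..13], body so far='f47tig819gt96'
Chunk 5: stream[33..34]='1' size=0x1=1, data at stream[36..37]='u' -> body[13..14], body so far='f47tig819gt96u'
Chunk 6: stream[39..40]='0' size=0 (terminator). Final body='f47tig819gt96u' (14 bytes)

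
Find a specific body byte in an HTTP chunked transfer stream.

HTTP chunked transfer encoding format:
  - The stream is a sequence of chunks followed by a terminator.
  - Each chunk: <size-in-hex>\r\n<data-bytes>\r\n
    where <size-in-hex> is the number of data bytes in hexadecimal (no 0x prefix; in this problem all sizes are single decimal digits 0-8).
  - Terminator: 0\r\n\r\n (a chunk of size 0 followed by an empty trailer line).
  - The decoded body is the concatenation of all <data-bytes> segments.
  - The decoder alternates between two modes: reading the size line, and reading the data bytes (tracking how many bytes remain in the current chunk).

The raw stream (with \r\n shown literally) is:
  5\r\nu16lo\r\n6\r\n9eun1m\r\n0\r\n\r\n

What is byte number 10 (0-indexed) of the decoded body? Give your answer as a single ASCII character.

Answer: m

Derivation:
Chunk 1: stream[0..1]='5' size=0x5=5, data at stream[3..8]='u16lo' -> body[0..5], body so far='u16lo'
Chunk 2: stream[10..11]='6' size=0x6=6, data at stream[13..19]='9eun1m' -> body[5..11], body so far='u16lo9eun1m'
Chunk 3: stream[21..22]='0' size=0 (terminator). Final body='u16lo9eun1m' (11 bytes)
Body byte 10 = 'm'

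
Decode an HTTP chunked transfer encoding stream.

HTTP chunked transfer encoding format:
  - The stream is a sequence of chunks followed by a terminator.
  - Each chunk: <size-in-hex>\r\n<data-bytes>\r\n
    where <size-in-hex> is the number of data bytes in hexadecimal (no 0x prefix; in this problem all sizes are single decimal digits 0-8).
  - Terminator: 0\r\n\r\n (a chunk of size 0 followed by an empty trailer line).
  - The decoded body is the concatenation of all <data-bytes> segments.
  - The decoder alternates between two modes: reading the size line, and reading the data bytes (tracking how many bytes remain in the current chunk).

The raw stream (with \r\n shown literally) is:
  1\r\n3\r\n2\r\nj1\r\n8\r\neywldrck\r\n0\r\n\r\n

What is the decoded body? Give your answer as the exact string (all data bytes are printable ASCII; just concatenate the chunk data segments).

Chunk 1: stream[0..1]='1' size=0x1=1, data at stream[3..4]='3' -> body[0..1], body so far='3'
Chunk 2: stream[6..7]='2' size=0x2=2, data at stream[9..11]='j1' -> body[1..3], body so far='3j1'
Chunk 3: stream[13..14]='8' size=0x8=8, data at stream[16..24]='eywldrck' -> body[3..11], body so far='3j1eywldrck'
Chunk 4: stream[26..27]='0' size=0 (terminator). Final body='3j1eywldrck' (11 bytes)

Answer: 3j1eywldrck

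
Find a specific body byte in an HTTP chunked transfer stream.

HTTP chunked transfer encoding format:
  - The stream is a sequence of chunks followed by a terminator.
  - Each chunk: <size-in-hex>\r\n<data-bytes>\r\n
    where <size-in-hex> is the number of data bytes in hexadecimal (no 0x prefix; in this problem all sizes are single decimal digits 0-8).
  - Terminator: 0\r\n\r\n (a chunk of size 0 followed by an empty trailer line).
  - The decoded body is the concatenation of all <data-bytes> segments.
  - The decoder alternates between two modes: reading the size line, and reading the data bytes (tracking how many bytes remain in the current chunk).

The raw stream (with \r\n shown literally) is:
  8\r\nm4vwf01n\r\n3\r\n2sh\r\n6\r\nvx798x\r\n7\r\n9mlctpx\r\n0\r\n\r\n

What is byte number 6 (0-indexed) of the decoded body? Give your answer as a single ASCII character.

Chunk 1: stream[0..1]='8' size=0x8=8, data at stream[3..11]='m4vwf01n' -> body[0..8], body so far='m4vwf01n'
Chunk 2: stream[13..14]='3' size=0x3=3, data at stream[16..19]='2sh' -> body[8..11], body so far='m4vwf01n2sh'
Chunk 3: stream[21..22]='6' size=0x6=6, data at stream[24..30]='vx798x' -> body[11..17], body so far='m4vwf01n2shvx798x'
Chunk 4: stream[32..33]='7' size=0x7=7, data at stream[35..42]='9mlctpx' -> body[17..24], body so far='m4vwf01n2shvx798x9mlctpx'
Chunk 5: stream[44..45]='0' size=0 (terminator). Final body='m4vwf01n2shvx798x9mlctpx' (24 bytes)
Body byte 6 = '1'

Answer: 1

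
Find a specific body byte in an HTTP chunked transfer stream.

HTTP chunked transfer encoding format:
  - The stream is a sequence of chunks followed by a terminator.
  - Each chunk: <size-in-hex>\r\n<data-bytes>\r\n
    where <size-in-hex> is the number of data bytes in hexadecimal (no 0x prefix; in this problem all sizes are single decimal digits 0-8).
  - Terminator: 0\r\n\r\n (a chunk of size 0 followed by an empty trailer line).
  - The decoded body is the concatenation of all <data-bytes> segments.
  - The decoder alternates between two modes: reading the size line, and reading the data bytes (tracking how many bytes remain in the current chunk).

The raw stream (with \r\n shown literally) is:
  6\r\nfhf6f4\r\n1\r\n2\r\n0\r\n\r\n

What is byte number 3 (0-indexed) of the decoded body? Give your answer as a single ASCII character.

Answer: 6

Derivation:
Chunk 1: stream[0..1]='6' size=0x6=6, data at stream[3..9]='fhf6f4' -> body[0..6], body so far='fhf6f4'
Chunk 2: stream[11..12]='1' size=0x1=1, data at stream[14..15]='2' -> body[6..7], body so far='fhf6f42'
Chunk 3: stream[17..18]='0' size=0 (terminator). Final body='fhf6f42' (7 bytes)
Body byte 3 = '6'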